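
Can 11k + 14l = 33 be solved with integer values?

Step 1: Compute gcd(11, 14).
gcd(11, 14) = 1

Step 2: Check divisibility.
Does 1 divide 33? 33 = 1 x 33, so yes.

By the theorem on linear Diophantine equations, 11k + 14l = 33 has integer solutions if and only if gcd(11, 14) divides 33. Since 1 | 33, solutions exist.

Yes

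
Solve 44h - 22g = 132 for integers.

Step 1: Check solvability.
gcd(44, 22) = 22
Since 22 divides 132, solutions exist.

Step 2: Apply extended Euclidean algorithm to find gcd.
We find integers such that 44*x0 + 22*y0 = 22

Step 3: Scale the particular solution.
Multiply by 132/22 = 6:
h = 0, g = -6

Step 4: Verify.
44*(0) - 22*(-6) = 132 = 132 ✓

h = 0, g = -6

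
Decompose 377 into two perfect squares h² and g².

We need to find integers h, g > 0 such that h² + g² = 377.
Trying h = 4: g² = 377 - 4² = 377 - 16 = 361
g = 19
Check: 4² + 19² = 16 + 361 = 377 ✓

377 = 4² + 19²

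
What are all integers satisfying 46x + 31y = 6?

Step 1: Compute gcd(46, 31) = 1.
Since 1 divides 6, solutions exist.

Step 2: Find a particular solution using extended Euclidean algorithm.
We get x₀ = -12, y₀ = 18.
Check: 46*-12 + 31*18 = 6 = 6 ✓

Step 3: Write the general solution.
x = -12 + (31/1)t = -12 + 31t
y = 18 - (46/1)t = 18 - 46t
for any integer t.

x = -12 + 31t, y = 18 - 46t for integer t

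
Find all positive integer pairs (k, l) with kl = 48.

The positive divisors of 48 are: 1, 2, 3, 4, 6, 8, 12, 16, 24, 48.
Each divisor d gives the pair (d, 48/d):
(1, 48), (2, 24), (3, 16), (4, 12), (6, 8), (8, 6), (12, 4), (16, 3), (24, 2), (48, 1)

(1, 48), (2, 24), (3, 16), (4, 12), (6, 8), (8, 6), (12, 4), (16, 3), (24, 2), (48, 1)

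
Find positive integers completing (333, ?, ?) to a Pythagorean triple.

We need the other leg and hypotenuse such that 333² + x² = c².
Take x = 2040, c = 2067: 333² + 2040² = 110889 + 4161600 = 4272489 = 2067² ✓
Triple: (333, 2040, 2067)

(333, 2040, 2067)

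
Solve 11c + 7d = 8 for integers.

Step 1: Check solvability.
gcd(11, 7) = 1
Since 1 divides 8, solutions exist.

Step 2: Apply extended Euclidean algorithm to find gcd.
We find integers such that 11*x0 + 7*y0 = 1

Step 3: Scale the particular solution.
Multiply by 8/1 = 8:
c = 16, d = -24

Step 4: Verify.
11*(16) + 7*(-24) = 8 = 8 ✓

c = 16, d = -24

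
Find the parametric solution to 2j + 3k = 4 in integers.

Step 1: Compute gcd(2, 3) = 1.
Since 1 divides 4, solutions exist.

Step 2: Find a particular solution using extended Euclidean algorithm.
We get j₀ = -4, k₀ = 4.
Check: 2*-4 + 3*4 = 4 = 4 ✓

Step 3: Write the general solution.
j = -4 + (3/1)t = -4 + 3t
k = 4 - (2/1)t = 4 - 2t
for any integer t.

j = -4 + 3t, k = 4 - 2t for integer t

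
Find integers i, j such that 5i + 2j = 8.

Step 1: Check solvability.
gcd(5, 2) = 1
Since 1 divides 8, solutions exist.

Step 2: Apply extended Euclidean algorithm to find gcd.
We find integers such that 5*x0 + 2*y0 = 1

Step 3: Scale the particular solution.
Multiply by 8/1 = 8:
i = 8, j = -16

Step 4: Verify.
5*(8) + 2*(-16) = 8 = 8 ✓

i = 8, j = -16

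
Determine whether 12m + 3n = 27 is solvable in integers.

Step 1: Compute gcd(12, 3).
gcd(12, 3) = 3

Step 2: Check divisibility.
Does 3 divide 27? 27 = 3 x 9, so yes.

By the theorem on linear Diophantine equations, 12m + 3n = 27 has integer solutions if and only if gcd(12, 3) divides 27. Since 3 | 27, solutions exist.

Yes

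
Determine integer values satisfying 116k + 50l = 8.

Step 1: Check solvability.
gcd(116, 50) = 2
Since 2 divides 8, solutions exist.

Step 2: Apply extended Euclidean algorithm to find gcd.
We find integers such that 116*x0 + 50*y0 = 2

Step 3: Scale the particular solution.
Multiply by 8/2 = 4:
k = -12, l = 28

Step 4: Verify.
116*(-12) + 50*(28) = 8 = 8 ✓

k = -12, l = 28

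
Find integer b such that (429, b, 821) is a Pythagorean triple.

b² = c² - a² = 821² - 429² = 674041 - 184041 = 490000
b = sqrt(490000) = 700

700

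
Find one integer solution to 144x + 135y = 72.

Step 1: Check solvability.
gcd(144, 135) = 9
Since 9 divides 72, solutions exist.

Step 2: Apply extended Euclidean algorithm to find gcd.
We find integers such that 144*x0 + 135*y0 = 9

Step 3: Scale the particular solution.
Multiply by 72/9 = 8:
x = 8, y = -8

Step 4: Verify.
144*(8) + 135*(-8) = 72 = 72 ✓

x = 8, y = -8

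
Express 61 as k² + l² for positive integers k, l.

We need to find integers k, l > 0 such that k² + l² = 61.
Trying k = 5: l² = 61 - 5² = 61 - 25 = 36
l = 6
Check: 5² + 6² = 25 + 36 = 61 ✓

61 = 5² + 6²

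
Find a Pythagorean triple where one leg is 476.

We need the other leg and hypotenuse such that 476² + x² = c².
Take x = 93, c = 485: 476² + 93² = 226576 + 8649 = 235225 = 485² ✓
Triple: (93, 476, 485)

(93, 476, 485)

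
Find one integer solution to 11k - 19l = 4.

Step 1: Check solvability.
gcd(11, 19) = 1
Since 1 divides 4, solutions exist.

Step 2: Apply extended Euclidean algorithm to find gcd.
We find integers such that 11*x0 + 19*y0 = 1

Step 3: Scale the particular solution.
Multiply by 4/1 = 4:
k = 28, l = 16

Step 4: Verify.
11*(28) - 19*(16) = 4 = 4 ✓

k = 28, l = 16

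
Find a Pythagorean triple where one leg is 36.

We need the other leg and hypotenuse such that 36² + x² = c².
Take x = 15, c = 39: 36² + 15² = 1296 + 225 = 1521 = 39² ✓
Triple: (15, 36, 39)

(15, 36, 39)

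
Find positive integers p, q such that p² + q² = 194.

Search for p with 194 - p² a perfect square.
p = 5: 194 - 5² = 194 - 25 = 169 = 13² ✓
So p = 5, q = 13.

p = 5, q = 13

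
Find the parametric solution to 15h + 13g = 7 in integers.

Step 1: Compute gcd(15, 13) = 1.
Since 1 divides 7, solutions exist.

Step 2: Find a particular solution using extended Euclidean algorithm.
We get h₀ = -42, g₀ = 49.
Check: 15*-42 + 13*49 = 7 = 7 ✓

Step 3: Write the general solution.
h = -42 + (13/1)t = -42 + 13t
g = 49 - (15/1)t = 49 - 15t
for any integer t.

h = -42 + 13t, g = 49 - 15t for integer t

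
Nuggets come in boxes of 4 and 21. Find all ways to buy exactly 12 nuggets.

We need non-negative integers (x, y) with 4x + 21y = 12.
For each x in 0..3, check if 12 - 4x is a non-negative multiple of 21.
x = 3: 21y = 0, y = 0 ✓

(3 boxes of 4, 0 boxes of 21)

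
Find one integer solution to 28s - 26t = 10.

Step 1: Check solvability.
gcd(28, 26) = 2
Since 2 divides 10, solutions exist.

Step 2: Apply extended Euclidean algorithm to find gcd.
We find integers such that 28*x0 + 26*y0 = 2

Step 3: Scale the particular solution.
Multiply by 10/2 = 5:
s = 5, t = 5

Step 4: Verify.
28*(5) - 26*(5) = 10 = 10 ✓

s = 5, t = 5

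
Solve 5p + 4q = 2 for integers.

Step 1: Check solvability.
gcd(5, 4) = 1
Since 1 divides 2, solutions exist.

Step 2: Apply extended Euclidean algorithm to find gcd.
We find integers such that 5*x0 + 4*y0 = 1

Step 3: Scale the particular solution.
Multiply by 2/1 = 2:
p = 2, q = -2

Step 4: Verify.
5*(2) + 4*(-2) = 2 = 2 ✓

p = 2, q = -2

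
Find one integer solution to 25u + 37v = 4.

Step 1: Check solvability.
gcd(25, 37) = 1
Since 1 divides 4, solutions exist.

Step 2: Apply extended Euclidean algorithm to find gcd.
We find integers such that 25*x0 + 37*y0 = 1

Step 3: Scale the particular solution.
Multiply by 4/1 = 4:
u = 12, v = -8

Step 4: Verify.
25*(12) + 37*(-8) = 4 = 4 ✓

u = 12, v = -8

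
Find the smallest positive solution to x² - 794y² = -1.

We need x² = 794y² - 1. Try successive y:
y = 1: x² = 794·1² - 1 = 793, not a perfect square
y = 2: x² = 794·2² - 1 = 3175, not a perfect square
y = 3: x² = 794·3² - 1 = 7145, not a perfect square
...
y = 1073: x² = 794·1073² - 1 = 914155225 = 30235² ✓
Check: 30235² - 794·1073² = 914155225 - 914155226 = -1 ✓

x = 30235, y = 1073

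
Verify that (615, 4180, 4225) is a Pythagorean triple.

Compute a² + b²:
615² + 4180² = 378225 + 17472400 = 17850625
Compute c²:
4225² = 17850625
Since 17850625 = 17850625, it is a Pythagorean triple.

Yes, it is a Pythagorean triple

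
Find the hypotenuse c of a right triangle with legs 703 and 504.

c² = a² + b² = 703² + 504² = 494209 + 254016 = 748225
c = sqrt(748225) = 865

865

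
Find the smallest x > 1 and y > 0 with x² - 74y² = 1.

We seek the smallest positive integers (x, y) with x² - 74y² = 1, i.e., x² = 74y² + 1.
Try successive y values:
y = 1: x² = 74·1² + 1 = 75, not a perfect square
y = 2: x² = 74·2² + 1 = 297, not a perfect square
y = 3: x² = 74·3² + 1 = 667, not a perfect square
... continuing the search (or via continued fractions) ...
y = 430: x² = 74·430² + 1 = 13682601, x = 3699 ✓

Verify: 3699² - 74·430² = 13682601 - 13682600 = 1 ✓

x = 3699, y = 430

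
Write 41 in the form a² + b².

We need to find integers a, b > 0 such that a² + b² = 41.
Trying a = 4: b² = 41 - 4² = 41 - 16 = 25
b = 5
Check: 4² + 5² = 16 + 25 = 41 ✓

41 = 4² + 5²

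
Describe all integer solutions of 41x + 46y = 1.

Step 1: Compute gcd(41, 46) = 1.
Since 1 divides 1, solutions exist.

Step 2: Find a particular solution using extended Euclidean algorithm.
We get x₀ = 9, y₀ = -8.
Check: 41*9 + 46*-8 = 1 = 1 ✓

Step 3: Write the general solution.
x = 9 + (46/1)t = 9 + 46t
y = -8 - (41/1)t = -8 - 41t
for any integer t.

x = 9 + 46t, y = -8 - 41t for integer t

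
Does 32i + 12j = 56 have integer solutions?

Step 1: Compute gcd(32, 12).
gcd(32, 12) = 4

Step 2: Check divisibility.
Does 4 divide 56? 56 = 4 x 14, so yes.

By the theorem on linear Diophantine equations, 32i + 12j = 56 has integer solutions if and only if gcd(32, 12) divides 56. Since 4 | 56, solutions exist.

Yes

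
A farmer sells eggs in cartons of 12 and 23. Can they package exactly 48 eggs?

We need non-negative a, b with 12a + 23b = 48.
gcd(12, 23) = 1 divides 48.
Try a = 4: 23b = 48 - 48 = 0, so b = 0.
One way: 4 cartons of 12 and 0 cartons of 23.

Yes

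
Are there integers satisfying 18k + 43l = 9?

Step 1: Compute gcd(18, 43).
gcd(18, 43) = 1

Step 2: Check divisibility.
Does 1 divide 9? 9 = 1 x 9, so yes.

By the theorem on linear Diophantine equations, 18k + 43l = 9 has integer solutions if and only if gcd(18, 43) divides 9. Since 1 | 9, solutions exist.

Yes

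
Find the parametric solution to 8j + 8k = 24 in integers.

Step 1: Compute gcd(8, 8) = 8.
Since 8 divides 24, solutions exist.

Step 2: Find a particular solution using extended Euclidean algorithm.
We get j₀ = 0, k₀ = 3.
Check: 8*0 + 8*3 = 24 = 24 ✓

Step 3: Write the general solution.
j = 0 + (8/8)t = 0 + 1t
k = 3 - (8/8)t = 3 - 1t
for any integer t.

j = 0 + 1t, k = 3 - 1t for integer t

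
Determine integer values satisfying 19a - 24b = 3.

Step 1: Check solvability.
gcd(19, 24) = 1
Since 1 divides 3, solutions exist.

Step 2: Apply extended Euclidean algorithm to find gcd.
We find integers such that 19*x0 + 24*y0 = 1

Step 3: Scale the particular solution.
Multiply by 3/1 = 3:
a = -15, b = -12

Step 4: Verify.
19*(-15) - 24*(-12) = 3 = 3 ✓

a = -15, b = -12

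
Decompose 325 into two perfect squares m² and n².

We need to find integers m, n > 0 such that m² + n² = 325.
Trying m = 1: n² = 325 - 1² = 325 - 1 = 324
n = 18
Check: 1² + 18² = 1 + 324 = 325 ✓

325 = 1² + 18²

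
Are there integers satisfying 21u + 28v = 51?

Step 1: Compute gcd(21, 28).
gcd(21, 28) = 7

Step 2: Check divisibility.
Does 7 divide 51? 51 = 7 x 7 + 2, so no.

By the theorem on linear Diophantine equations, 21u + 28v = 51 has integer solutions if and only if gcd(21, 28) divides 51. Since 7 does not divide 51, no solutions exist.

No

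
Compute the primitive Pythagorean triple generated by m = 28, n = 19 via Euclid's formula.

a = m² - n² = 784 - 361 = 423
b = 2mn = 2·28·19 = 1064
c = m² + n² = 784 + 361 = 1145
Verify: 423² + 1064² = 178929 + 1132096 = 1311025 = 1145² ✓

(423, 1064, 1145)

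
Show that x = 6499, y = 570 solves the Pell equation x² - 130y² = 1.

Compute x² = 6499² = 42237001
Compute 130y² = 130·570² = 130·324900 = 42237000
x² - 130y² = 42237001 - 42237000 = 1
Since this equals 1, (6499, 570) is a solution.

Yes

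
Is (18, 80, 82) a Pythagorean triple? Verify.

Compute a² + b² = 18² + 80² = 324 + 6400 = 6724
Compute c² = 82² = 6724
Since 6724 = 6724, confirmed.

Yes, it is a Pythagorean triple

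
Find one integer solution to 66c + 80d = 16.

Step 1: Check solvability.
gcd(66, 80) = 2
Since 2 divides 16, solutions exist.

Step 2: Apply extended Euclidean algorithm to find gcd.
We find integers such that 66*x0 + 80*y0 = 2

Step 3: Scale the particular solution.
Multiply by 16/2 = 8:
c = 136, d = -112

Step 4: Verify.
66*(136) + 80*(-112) = 16 = 16 ✓

c = 136, d = -112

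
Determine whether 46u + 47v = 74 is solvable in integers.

Step 1: Compute gcd(46, 47).
gcd(46, 47) = 1

Step 2: Check divisibility.
Does 1 divide 74? 74 = 1 x 74, so yes.

By the theorem on linear Diophantine equations, 46u + 47v = 74 has integer solutions if and only if gcd(46, 47) divides 74. Since 1 | 74, solutions exist.

Yes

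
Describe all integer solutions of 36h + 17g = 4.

Step 1: Compute gcd(36, 17) = 1.
Since 1 divides 4, solutions exist.

Step 2: Find a particular solution using extended Euclidean algorithm.
We get h₀ = -32, g₀ = 68.
Check: 36*-32 + 17*68 = 4 = 4 ✓

Step 3: Write the general solution.
h = -32 + (17/1)t = -32 + 17t
g = 68 - (36/1)t = 68 - 36t
for any integer t.

h = -32 + 17t, g = 68 - 36t for integer t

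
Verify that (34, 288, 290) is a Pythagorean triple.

Compute a² + b² = 34² + 288² = 1156 + 82944 = 84100
Compute c² = 290² = 84100
Since 84100 = 84100, confirmed.

Yes, it is a Pythagorean triple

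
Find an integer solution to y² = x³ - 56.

Try small integer x values and check whether x³ - 56 is a perfect square.
x = 18: x³ - 56 = 18³ - 56 = 5832 - 56 = 5776
Is 5776 a perfect square? 76² = 5776 ✓
So (x, y) = (18, 76) is a solution.

x = 18, y = 76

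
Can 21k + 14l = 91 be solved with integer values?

Step 1: Compute gcd(21, 14).
gcd(21, 14) = 7

Step 2: Check divisibility.
Does 7 divide 91? 91 = 7 x 13, so yes.

By the theorem on linear Diophantine equations, 21k + 14l = 91 has integer solutions if and only if gcd(21, 14) divides 91. Since 7 | 91, solutions exist.

Yes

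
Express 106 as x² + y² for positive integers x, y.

We need to find integers x, y > 0 such that x² + y² = 106.
Trying x = 5: y² = 106 - 5² = 106 - 25 = 81
y = 9
Check: 5² + 9² = 25 + 81 = 106 ✓

106 = 5² + 9²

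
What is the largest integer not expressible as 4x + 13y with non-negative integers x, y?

For two coprime denominations a and b, the Frobenius number (largest value not representable as a non-negative combination) is ab - a - b.
Here gcd(4, 13) = 1, so they are coprime.
F(4, 13) = 4·13 - 4 - 13 = 52 - 17 = 35

35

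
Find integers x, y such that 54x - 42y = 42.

Step 1: Check solvability.
gcd(54, 42) = 6
Since 6 divides 42, solutions exist.

Step 2: Apply extended Euclidean algorithm to find gcd.
We find integers such that 54*x0 + 42*y0 = 6

Step 3: Scale the particular solution.
Multiply by 42/6 = 7:
x = -21, y = -28

Step 4: Verify.
54*(-21) - 42*(-28) = 42 = 42 ✓

x = -21, y = -28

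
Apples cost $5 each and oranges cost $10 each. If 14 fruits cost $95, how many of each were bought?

Let a = apples, o = oranges.
a + o = 14
5a + 10o = 95
Substitute o = 14 - a:
5a + 10(14 - a) = 95
(5 - 10)a = 95 - 140
-5a = -45
a = 9, o = 14 - 9 = 5

Apples: 9, Oranges: 5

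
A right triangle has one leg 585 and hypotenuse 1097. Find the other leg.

b² = c² - a² = 1203409 - 342225 = 861184
b = 928

928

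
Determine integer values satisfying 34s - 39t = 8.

Step 1: Check solvability.
gcd(34, 39) = 1
Since 1 divides 8, solutions exist.

Step 2: Apply extended Euclidean algorithm to find gcd.
We find integers such that 34*x0 + 39*y0 = 1

Step 3: Scale the particular solution.
Multiply by 8/1 = 8:
s = -64, t = -56

Step 4: Verify.
34*(-64) - 39*(-56) = 8 = 8 ✓

s = -64, t = -56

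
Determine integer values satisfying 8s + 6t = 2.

Step 1: Check solvability.
gcd(8, 6) = 2
Since 2 divides 2, solutions exist.

Step 2: Apply extended Euclidean algorithm to find gcd.
We find integers such that 8*x0 + 6*y0 = 2

Step 3: Scale the particular solution.
Multiply by 2/2 = 1:
s = 1, t = -1

Step 4: Verify.
8*(1) + 6*(-1) = 2 = 2 ✓

s = 1, t = -1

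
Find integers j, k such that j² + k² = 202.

We need to find integers j, k > 0 such that j² + k² = 202.
Trying j = 9: k² = 202 - 9² = 202 - 81 = 121
k = 11
Check: 9² + 11² = 81 + 121 = 202 ✓

202 = 9² + 11²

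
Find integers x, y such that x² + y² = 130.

We need to find integers x, y > 0 such that x² + y² = 130.
Trying x = 3: y² = 130 - 3² = 130 - 9 = 121
y = 11
Check: 3² + 11² = 9 + 121 = 130 ✓

130 = 3² + 11²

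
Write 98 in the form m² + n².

We need to find integers m, n > 0 such that m² + n² = 98.
Trying m = 7: n² = 98 - 7² = 98 - 49 = 49
n = 7
Check: 7² + 7² = 49 + 49 = 98 ✓

98 = 7² + 7²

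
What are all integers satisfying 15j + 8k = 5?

Step 1: Compute gcd(15, 8) = 1.
Since 1 divides 5, solutions exist.

Step 2: Find a particular solution using extended Euclidean algorithm.
We get j₀ = -5, k₀ = 10.
Check: 15*-5 + 8*10 = 5 = 5 ✓

Step 3: Write the general solution.
j = -5 + (8/1)t = -5 + 8t
k = 10 - (15/1)t = 10 - 15t
for any integer t.

j = -5 + 8t, k = 10 - 15t for integer t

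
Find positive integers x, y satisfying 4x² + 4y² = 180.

Try small values of x and check whether (180 - 4x²)/4 is a perfect square.
x = 3: 4·3² = 36, so 4y² = 180 - 36 = 144, giving y² = 36, y = 6.
Check: 4·3² + 4·6² = 36 + 144 = 180 ✓

x = 3, y = 6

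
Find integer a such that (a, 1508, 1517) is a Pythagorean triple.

a² = c² - b² = 1517² - 1508² = 2301289 - 2274064 = 27225
a = sqrt(27225) = 165

165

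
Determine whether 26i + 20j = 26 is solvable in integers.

Step 1: Compute gcd(26, 20).
gcd(26, 20) = 2

Step 2: Check divisibility.
Does 2 divide 26? 26 = 2 x 13, so yes.

By the theorem on linear Diophantine equations, 26i + 20j = 26 has integer solutions if and only if gcd(26, 20) divides 26. Since 2 | 26, solutions exist.

Yes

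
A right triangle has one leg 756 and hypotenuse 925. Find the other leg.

a² = c² - b² = 855625 - 571536 = 284089
a = 533

533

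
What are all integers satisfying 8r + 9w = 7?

Step 1: Compute gcd(8, 9) = 1.
Since 1 divides 7, solutions exist.

Step 2: Find a particular solution using extended Euclidean algorithm.
We get r₀ = -7, w₀ = 7.
Check: 8*-7 + 9*7 = 7 = 7 ✓

Step 3: Write the general solution.
r = -7 + (9/1)t = -7 + 9t
w = 7 - (8/1)t = 7 - 8t
for any integer t.

r = -7 + 9t, w = 7 - 8t for integer t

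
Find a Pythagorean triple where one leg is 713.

We need the other leg and hypotenuse such that 713² + x² = c².
Take x = 216, c = 745: 713² + 216² = 508369 + 46656 = 555025 = 745² ✓
Triple: (713, 216, 745)

(713, 216, 745)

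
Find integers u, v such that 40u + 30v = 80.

Step 1: Check solvability.
gcd(40, 30) = 10
Since 10 divides 80, solutions exist.

Step 2: Apply extended Euclidean algorithm to find gcd.
We find integers such that 40*x0 + 30*y0 = 10

Step 3: Scale the particular solution.
Multiply by 80/10 = 8:
u = 8, v = -8

Step 4: Verify.
40*(8) + 30*(-8) = 80 = 80 ✓

u = 8, v = -8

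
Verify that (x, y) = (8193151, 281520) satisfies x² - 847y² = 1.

Compute x² = 8193151² = 67127723308801
Compute 847y² = 847·281520² = 847·79253510400 = 67127723308800
x² - 847y² = 67127723308801 - 67127723308800 = 1
Since this equals 1, (8193151, 281520) is a solution.

Yes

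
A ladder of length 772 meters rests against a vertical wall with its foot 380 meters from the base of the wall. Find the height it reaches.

The ladder, wall, and ground form a right triangle with hypotenuse 772 and one leg 380.
By the Pythagorean theorem: h² = 772² - 380² = 595984 - 144400 = 451584
h = √451584 = 672 meters

672 meters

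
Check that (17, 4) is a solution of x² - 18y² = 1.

Compute x² = 17² = 289
Compute 18y² = 18·4² = 18·16 = 288
x² - 18y² = 289 - 288 = 1
Since this equals 1, (17, 4) is a solution.

Yes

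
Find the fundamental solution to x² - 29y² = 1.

We seek the smallest positive integers (x, y) with x² - 29y² = 1, i.e., x² = 29y² + 1.
Try successive y values:
y = 1: x² = 29·1² + 1 = 30, not a perfect square
y = 2: x² = 29·2² + 1 = 117, not a perfect square
y = 3: x² = 29·3² + 1 = 262, not a perfect square
... continuing the search (or via continued fractions) ...
y = 1820: x² = 29·1820² + 1 = 96059601, x = 9801 ✓

Verify: 9801² - 29·1820² = 96059601 - 96059600 = 1 ✓

x = 9801, y = 1820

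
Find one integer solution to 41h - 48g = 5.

Step 1: Check solvability.
gcd(41, 48) = 1
Since 1 divides 5, solutions exist.

Step 2: Apply extended Euclidean algorithm to find gcd.
We find integers such that 41*x0 + 48*y0 = 1

Step 3: Scale the particular solution.
Multiply by 5/1 = 5:
h = -35, g = -30

Step 4: Verify.
41*(-35) - 48*(-30) = 5 = 5 ✓

h = -35, g = -30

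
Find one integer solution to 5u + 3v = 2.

Step 1: Check solvability.
gcd(5, 3) = 1
Since 1 divides 2, solutions exist.

Step 2: Apply extended Euclidean algorithm to find gcd.
We find integers such that 5*x0 + 3*y0 = 1

Step 3: Scale the particular solution.
Multiply by 2/1 = 2:
u = -2, v = 4

Step 4: Verify.
5*(-2) + 3*(4) = 2 = 2 ✓

u = -2, v = 4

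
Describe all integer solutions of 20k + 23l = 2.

Step 1: Compute gcd(20, 23) = 1.
Since 1 divides 2, solutions exist.

Step 2: Find a particular solution using extended Euclidean algorithm.
We get k₀ = -16, l₀ = 14.
Check: 20*-16 + 23*14 = 2 = 2 ✓

Step 3: Write the general solution.
k = -16 + (23/1)t = -16 + 23t
l = 14 - (20/1)t = 14 - 20t
for any integer t.

k = -16 + 23t, l = 14 - 20t for integer t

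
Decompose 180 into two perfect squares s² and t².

We need to find integers s, t > 0 such that s² + t² = 180.
Trying s = 6: t² = 180 - 6² = 180 - 36 = 144
t = 12
Check: 6² + 12² = 36 + 144 = 180 ✓

180 = 6² + 12²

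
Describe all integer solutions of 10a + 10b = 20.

Step 1: Compute gcd(10, 10) = 10.
Since 10 divides 20, solutions exist.

Step 2: Find a particular solution using extended Euclidean algorithm.
We get a₀ = 0, b₀ = 2.
Check: 10*0 + 10*2 = 20 = 20 ✓

Step 3: Write the general solution.
a = 0 + (10/10)t = 0 + 1t
b = 2 - (10/10)t = 2 - 1t
for any integer t.

a = 0 + 1t, b = 2 - 1t for integer t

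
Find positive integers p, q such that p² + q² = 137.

Search for p with 137 - p² a perfect square.
p = 4: 137 - 4² = 137 - 16 = 121 = 11² ✓
So p = 4, q = 11.

p = 4, q = 11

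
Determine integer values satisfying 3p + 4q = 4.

Step 1: Check solvability.
gcd(3, 4) = 1
Since 1 divides 4, solutions exist.

Step 2: Apply extended Euclidean algorithm to find gcd.
We find integers such that 3*x0 + 4*y0 = 1

Step 3: Scale the particular solution.
Multiply by 4/1 = 4:
p = -4, q = 4

Step 4: Verify.
3*(-4) + 4*(4) = 4 = 4 ✓

p = -4, q = 4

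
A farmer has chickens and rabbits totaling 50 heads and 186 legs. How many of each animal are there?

Let c = chickens, r = rabbits.
Heads: c + r = 50
Legs: 2c + 4r = 186
From the first equation, c = 50 - r. Substitute:
2(50 - r) + 4r = 186
100 + 2r = 186
r = (186 - 100)/2 = 43
c = 50 - 43 = 7

Chickens: 7, Rabbits: 43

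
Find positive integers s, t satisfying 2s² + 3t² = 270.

Try small values of s and check whether (270 - 2s²)/3 is a perfect square.
s = 9: 2·9² = 162, so 3t² = 270 - 162 = 108, giving t² = 36, t = 6.
Check: 2·9² + 3·6² = 162 + 108 = 270 ✓

s = 9, t = 6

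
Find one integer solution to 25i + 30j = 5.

Step 1: Check solvability.
gcd(25, 30) = 5
Since 5 divides 5, solutions exist.

Step 2: Apply extended Euclidean algorithm to find gcd.
We find integers such that 25*x0 + 30*y0 = 5

Step 3: Scale the particular solution.
Multiply by 5/5 = 1:
i = -1, j = 1

Step 4: Verify.
25*(-1) + 30*(1) = 5 = 5 ✓

i = -1, j = 1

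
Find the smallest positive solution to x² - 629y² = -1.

We need x² = 629y² - 1. Try successive y:
y = 1: x² = 629·1² - 1 = 628, not a perfect square
y = 2: x² = 629·2² - 1 = 2515, not a perfect square
y = 3: x² = 629·3² - 1 = 5660, not a perfect square
...
y = 313: x² = 629·313² - 1 = 61622500 = 7850² ✓
Check: 7850² - 629·313² = 61622500 - 61622501 = -1 ✓

x = 7850, y = 313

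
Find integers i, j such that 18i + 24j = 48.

Step 1: Check solvability.
gcd(18, 24) = 6
Since 6 divides 48, solutions exist.

Step 2: Apply extended Euclidean algorithm to find gcd.
We find integers such that 18*x0 + 24*y0 = 6

Step 3: Scale the particular solution.
Multiply by 48/6 = 8:
i = -8, j = 8

Step 4: Verify.
18*(-8) + 24*(8) = 48 = 48 ✓

i = -8, j = 8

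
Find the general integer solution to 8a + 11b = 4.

Step 1: Compute gcd(8, 11) = 1.
Since 1 divides 4, solutions exist.

Step 2: Find a particular solution using extended Euclidean algorithm.
We get a₀ = -16, b₀ = 12.
Check: 8*-16 + 11*12 = 4 = 4 ✓

Step 3: Write the general solution.
a = -16 + (11/1)t = -16 + 11t
b = 12 - (8/1)t = 12 - 8t
for any integer t.

a = -16 + 11t, b = 12 - 8t for integer t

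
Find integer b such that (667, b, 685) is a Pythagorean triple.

b² = c² - a² = 685² - 667² = 469225 - 444889 = 24336
b = sqrt(24336) = 156

156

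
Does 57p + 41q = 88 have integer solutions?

Step 1: Compute gcd(57, 41).
gcd(57, 41) = 1

Step 2: Check divisibility.
Does 1 divide 88? 88 = 1 x 88, so yes.

By the theorem on linear Diophantine equations, 57p + 41q = 88 has integer solutions if and only if gcd(57, 41) divides 88. Since 1 | 88, solutions exist.

Yes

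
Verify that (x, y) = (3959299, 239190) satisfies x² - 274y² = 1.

Compute x² = 3959299² = 15676048571401
Compute 274y² = 274·239190² = 274·57211856100 = 15676048571400
x² - 274y² = 15676048571401 - 15676048571400 = 1
Since this equals 1, (3959299, 239190) is a solution.

Yes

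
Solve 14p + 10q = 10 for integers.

Step 1: Check solvability.
gcd(14, 10) = 2
Since 2 divides 10, solutions exist.

Step 2: Apply extended Euclidean algorithm to find gcd.
We find integers such that 14*x0 + 10*y0 = 2

Step 3: Scale the particular solution.
Multiply by 10/2 = 5:
p = -10, q = 15

Step 4: Verify.
14*(-10) + 10*(15) = 10 = 10 ✓

p = -10, q = 15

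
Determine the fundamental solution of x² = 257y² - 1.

We need x² = 257y² - 1. Try successive y:
y = 1: x² = 257·1² - 1 = 256 = 16² ✓
Check: 16² - 257·1² = 256 - 257 = -1 ✓

x = 16, y = 1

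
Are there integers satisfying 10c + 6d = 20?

Step 1: Compute gcd(10, 6).
gcd(10, 6) = 2

Step 2: Check divisibility.
Does 2 divide 20? 20 = 2 x 10, so yes.

By the theorem on linear Diophantine equations, 10c + 6d = 20 has integer solutions if and only if gcd(10, 6) divides 20. Since 2 | 20, solutions exist.

Yes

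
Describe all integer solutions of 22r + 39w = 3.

Step 1: Compute gcd(22, 39) = 1.
Since 1 divides 3, solutions exist.

Step 2: Find a particular solution using extended Euclidean algorithm.
We get r₀ = 48, w₀ = -27.
Check: 22*48 + 39*-27 = 3 = 3 ✓

Step 3: Write the general solution.
r = 48 + (39/1)t = 48 + 39t
w = -27 - (22/1)t = -27 - 22t
for any integer t.

r = 48 + 39t, w = -27 - 22t for integer t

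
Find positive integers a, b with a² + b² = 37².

We need a² + b² = 37² = 1369.
Trying: 35² + 12² = 1225 + 144 = 1369 ✓

(35, 12, 37)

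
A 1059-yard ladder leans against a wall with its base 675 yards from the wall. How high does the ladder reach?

The ladder, wall, and ground form a right triangle with hypotenuse 1059 and one leg 675.
By the Pythagorean theorem: h² = 1059² - 675² = 1121481 - 455625 = 665856
h = √665856 = 816 yards

816 yards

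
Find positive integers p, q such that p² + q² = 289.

Search for p with 289 - p² a perfect square.
p = 8: 289 - 8² = 289 - 64 = 225 = 15² ✓
So p = 8, q = 15.

p = 8, q = 15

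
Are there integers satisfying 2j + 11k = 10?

Step 1: Compute gcd(2, 11).
gcd(2, 11) = 1

Step 2: Check divisibility.
Does 1 divide 10? 10 = 1 x 10, so yes.

By the theorem on linear Diophantine equations, 2j + 11k = 10 has integer solutions if and only if gcd(2, 11) divides 10. Since 1 | 10, solutions exist.

Yes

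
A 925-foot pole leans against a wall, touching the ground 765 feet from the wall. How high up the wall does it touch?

The ladder, wall, and ground form a right triangle with hypotenuse 925 and one leg 765.
By the Pythagorean theorem: h² = 925² - 765² = 855625 - 585225 = 270400
h = √270400 = 520 feet

520 feet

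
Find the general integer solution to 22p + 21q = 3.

Step 1: Compute gcd(22, 21) = 1.
Since 1 divides 3, solutions exist.

Step 2: Find a particular solution using extended Euclidean algorithm.
We get p₀ = 3, q₀ = -3.
Check: 22*3 + 21*-3 = 3 = 3 ✓

Step 3: Write the general solution.
p = 3 + (21/1)t = 3 + 21t
q = -3 - (22/1)t = -3 - 22t
for any integer t.

p = 3 + 21t, q = -3 - 22t for integer t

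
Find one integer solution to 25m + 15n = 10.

Step 1: Check solvability.
gcd(25, 15) = 5
Since 5 divides 10, solutions exist.

Step 2: Apply extended Euclidean algorithm to find gcd.
We find integers such that 25*x0 + 15*y0 = 5

Step 3: Scale the particular solution.
Multiply by 10/5 = 2:
m = -2, n = 4

Step 4: Verify.
25*(-2) + 15*(4) = 10 = 10 ✓

m = -2, n = 4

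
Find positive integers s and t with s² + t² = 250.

We need to find integers s, t > 0 such that s² + t² = 250.
Trying s = 5: t² = 250 - 5² = 250 - 25 = 225
t = 15
Check: 5² + 15² = 25 + 225 = 250 ✓

250 = 5² + 15²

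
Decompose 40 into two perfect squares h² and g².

We need to find integers h, g > 0 such that h² + g² = 40.
Trying h = 2: g² = 40 - 2² = 40 - 4 = 36
g = 6
Check: 2² + 6² = 4 + 36 = 40 ✓

40 = 2² + 6²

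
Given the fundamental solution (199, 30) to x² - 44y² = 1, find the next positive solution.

Solutions to x² - Dy² = 1 are generated by powers of (x₀ + y₀√D).
The next solution satisfies x₁ + y₁√44 = (x₀ + y₀√44)², giving:
x₁ = x₀² + 44y₀² = 199² + 44·30² = 39601 + 39600 = 79201
y₁ = 2x₀y₀ = 2·199·30 = 11940

Verify: 79201² - 44·11940² = 6272798401 - 6272798400 = 1 ✓

x = 79201, y = 11940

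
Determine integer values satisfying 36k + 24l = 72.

Step 1: Check solvability.
gcd(36, 24) = 12
Since 12 divides 72, solutions exist.

Step 2: Apply extended Euclidean algorithm to find gcd.
We find integers such that 36*x0 + 24*y0 = 12

Step 3: Scale the particular solution.
Multiply by 72/12 = 6:
k = 6, l = -6

Step 4: Verify.
36*(6) + 24*(-6) = 72 = 72 ✓

k = 6, l = -6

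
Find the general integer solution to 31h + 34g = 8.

Step 1: Compute gcd(31, 34) = 1.
Since 1 divides 8, solutions exist.

Step 2: Find a particular solution using extended Euclidean algorithm.
We get h₀ = 88, g₀ = -80.
Check: 31*88 + 34*-80 = 8 = 8 ✓

Step 3: Write the general solution.
h = 88 + (34/1)t = 88 + 34t
g = -80 - (31/1)t = -80 - 31t
for any integer t.

h = 88 + 34t, g = -80 - 31t for integer t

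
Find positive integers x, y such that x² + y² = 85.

Search for x with 85 - x² a perfect square.
x = 2: 85 - 2² = 85 - 4 = 81 = 9² ✓
So x = 2, y = 9.

x = 2, y = 9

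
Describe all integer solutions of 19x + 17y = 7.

Step 1: Compute gcd(19, 17) = 1.
Since 1 divides 7, solutions exist.

Step 2: Find a particular solution using extended Euclidean algorithm.
We get x₀ = -56, y₀ = 63.
Check: 19*-56 + 17*63 = 7 = 7 ✓

Step 3: Write the general solution.
x = -56 + (17/1)t = -56 + 17t
y = 63 - (19/1)t = 63 - 19t
for any integer t.

x = -56 + 17t, y = 63 - 19t for integer t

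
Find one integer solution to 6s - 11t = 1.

Step 1: Check solvability.
gcd(6, 11) = 1
Since 1 divides 1, solutions exist.

Step 2: Apply extended Euclidean algorithm to find gcd.
We find integers such that 6*x0 + 11*y0 = 1

Step 3: Scale the particular solution.
Multiply by 1/1 = 1:
s = 2, t = 1

Step 4: Verify.
6*(2) - 11*(1) = 1 = 1 ✓

s = 2, t = 1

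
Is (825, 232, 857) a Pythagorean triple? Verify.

Compute a² + b² = 825² + 232² = 680625 + 53824 = 734449
Compute c² = 857² = 734449
Since 734449 = 734449, confirmed.

Yes, it is a Pythagorean triple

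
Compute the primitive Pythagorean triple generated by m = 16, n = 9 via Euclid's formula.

a = m² - n² = 16² - 9² = 256 - 81 = 175
b = 2mn = 2·16·9 = 288
c = m² + n² = 256 + 81 = 337
Verify: 175² + 288² = 30625 + 82944 = 113569 = 337² ✓

(175, 288, 337)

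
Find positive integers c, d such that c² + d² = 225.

Search for c with 225 - c² a perfect square.
c = 9: 225 - 9² = 225 - 81 = 144 = 12² ✓
So c = 9, d = 12.

c = 9, d = 12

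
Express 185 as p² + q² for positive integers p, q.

We need to find integers p, q > 0 such that p² + q² = 185.
Trying p = 4: q² = 185 - 4² = 185 - 16 = 169
q = 13
Check: 4² + 13² = 16 + 169 = 185 ✓

185 = 4² + 13²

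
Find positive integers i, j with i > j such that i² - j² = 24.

Factor: i² - j² = (i+j)(i-j) = 24.
We need two factors of 24 with the same parity.
Use i+j = 12 and i-j = 2 (product 12·2 = 24).
Adding: 2i = 14, so i = 7.
Subtracting: 2j = 10, so j = 5.
Check: 7² - 5² = 49 - 25 = 24 ✓

i = 7, j = 5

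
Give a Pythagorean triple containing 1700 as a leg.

We need the other leg and hypotenuse such that 1700² + x² = c².
Take x = 672, c = 1828: 1700² + 672² = 2890000 + 451584 = 3341584 = 1828² ✓
Triple: (1700, 672, 1828)

(1700, 672, 1828)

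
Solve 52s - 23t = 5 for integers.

Step 1: Check solvability.
gcd(52, 23) = 1
Since 1 divides 5, solutions exist.

Step 2: Apply extended Euclidean algorithm to find gcd.
We find integers such that 52*x0 + 23*y0 = 1

Step 3: Scale the particular solution.
Multiply by 5/1 = 5:
s = 20, t = 45

Step 4: Verify.
52*(20) - 23*(45) = 5 = 5 ✓

s = 20, t = 45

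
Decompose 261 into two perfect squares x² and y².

We need to find integers x, y > 0 such that x² + y² = 261.
Trying x = 6: y² = 261 - 6² = 261 - 36 = 225
y = 15
Check: 6² + 15² = 36 + 225 = 261 ✓

261 = 6² + 15²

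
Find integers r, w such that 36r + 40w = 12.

Step 1: Check solvability.
gcd(36, 40) = 4
Since 4 divides 12, solutions exist.

Step 2: Apply extended Euclidean algorithm to find gcd.
We find integers such that 36*x0 + 40*y0 = 4

Step 3: Scale the particular solution.
Multiply by 12/4 = 3:
r = -3, w = 3

Step 4: Verify.
36*(-3) + 40*(3) = 12 = 12 ✓

r = -3, w = 3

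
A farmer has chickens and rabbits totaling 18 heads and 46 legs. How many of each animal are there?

Let c = chickens, r = rabbits.
Heads: c + r = 18
Legs: 2c + 4r = 46
From the first equation, c = 18 - r. Substitute:
2(18 - r) + 4r = 46
36 + 2r = 46
r = (46 - 36)/2 = 5
c = 18 - 5 = 13

Chickens: 13, Rabbits: 5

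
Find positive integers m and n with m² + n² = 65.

We need to find integers m, n > 0 such that m² + n² = 65.
Trying m = 1: n² = 65 - 1² = 65 - 1 = 64
n = 8
Check: 1² + 8² = 1 + 64 = 65 ✓

65 = 1² + 8²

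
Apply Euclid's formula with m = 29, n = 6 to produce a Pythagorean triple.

a = m² - n² = 29² - 6² = 841 - 36 = 805
b = 2mn = 2·29·6 = 348
c = m² + n² = 841 + 36 = 877
Verify: 805² + 348² = 648025 + 121104 = 769129 = 877² ✓

(805, 348, 877)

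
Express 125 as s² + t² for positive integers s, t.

We need to find integers s, t > 0 such that s² + t² = 125.
Trying s = 2: t² = 125 - 2² = 125 - 4 = 121
t = 11
Check: 2² + 11² = 4 + 121 = 125 ✓

125 = 2² + 11²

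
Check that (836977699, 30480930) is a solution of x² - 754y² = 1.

Compute x² = 836977699² = 700531668623334601
Compute 754y² = 754·30480930² = 754·929087093664900 = 700531668623334600
x² - 754y² = 700531668623334601 - 700531668623334600 = 1
Since this equals 1, (836977699, 30480930) is a solution.

Yes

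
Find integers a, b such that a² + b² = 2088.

We need to find integers a, b > 0 such that a² + b² = 2088.
Trying a = 18: b² = 2088 - 18² = 2088 - 324 = 1764
b = 42
Check: 18² + 42² = 324 + 1764 = 2088 ✓

2088 = 18² + 42²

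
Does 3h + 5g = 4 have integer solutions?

Step 1: Compute gcd(3, 5).
gcd(3, 5) = 1

Step 2: Check divisibility.
Does 1 divide 4? 4 = 1 x 4, so yes.

By the theorem on linear Diophantine equations, 3h + 5g = 4 has integer solutions if and only if gcd(3, 5) divides 4. Since 1 | 4, solutions exist.

Yes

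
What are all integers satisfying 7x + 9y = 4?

Step 1: Compute gcd(7, 9) = 1.
Since 1 divides 4, solutions exist.

Step 2: Find a particular solution using extended Euclidean algorithm.
We get x₀ = 16, y₀ = -12.
Check: 7*16 + 9*-12 = 4 = 4 ✓

Step 3: Write the general solution.
x = 16 + (9/1)t = 16 + 9t
y = -12 - (7/1)t = -12 - 7t
for any integer t.

x = 16 + 9t, y = -12 - 7t for integer t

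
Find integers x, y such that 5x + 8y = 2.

Step 1: Check solvability.
gcd(5, 8) = 1
Since 1 divides 2, solutions exist.

Step 2: Apply extended Euclidean algorithm to find gcd.
We find integers such that 5*x0 + 8*y0 = 1

Step 3: Scale the particular solution.
Multiply by 2/1 = 2:
x = -6, y = 4

Step 4: Verify.
5*(-6) + 8*(4) = 2 = 2 ✓

x = -6, y = 4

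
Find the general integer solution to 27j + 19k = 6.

Step 1: Compute gcd(27, 19) = 1.
Since 1 divides 6, solutions exist.

Step 2: Find a particular solution using extended Euclidean algorithm.
We get j₀ = -42, k₀ = 60.
Check: 27*-42 + 19*60 = 6 = 6 ✓

Step 3: Write the general solution.
j = -42 + (19/1)t = -42 + 19t
k = 60 - (27/1)t = 60 - 27t
for any integer t.

j = -42 + 19t, k = 60 - 27t for integer t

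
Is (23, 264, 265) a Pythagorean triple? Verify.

Compute a² + b² = 23² + 264² = 529 + 69696 = 70225
Compute c² = 265² = 70225
Since 70225 = 70225, confirmed.

Yes, it is a Pythagorean triple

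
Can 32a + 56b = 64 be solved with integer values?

Step 1: Compute gcd(32, 56).
gcd(32, 56) = 8

Step 2: Check divisibility.
Does 8 divide 64? 64 = 8 x 8, so yes.

By the theorem on linear Diophantine equations, 32a + 56b = 64 has integer solutions if and only if gcd(32, 56) divides 64. Since 8 | 64, solutions exist.

Yes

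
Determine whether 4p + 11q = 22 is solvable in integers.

Step 1: Compute gcd(4, 11).
gcd(4, 11) = 1

Step 2: Check divisibility.
Does 1 divide 22? 22 = 1 x 22, so yes.

By the theorem on linear Diophantine equations, 4p + 11q = 22 has integer solutions if and only if gcd(4, 11) divides 22. Since 1 | 22, solutions exist.

Yes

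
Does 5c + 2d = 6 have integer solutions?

Step 1: Compute gcd(5, 2).
gcd(5, 2) = 1

Step 2: Check divisibility.
Does 1 divide 6? 6 = 1 x 6, so yes.

By the theorem on linear Diophantine equations, 5c + 2d = 6 has integer solutions if and only if gcd(5, 2) divides 6. Since 1 | 6, solutions exist.

Yes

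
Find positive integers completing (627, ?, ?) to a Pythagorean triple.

We need the other leg and hypotenuse such that 627² + x² = c².
Take x = 364, c = 725: 627² + 364² = 393129 + 132496 = 525625 = 725² ✓
Triple: (627, 364, 725)

(627, 364, 725)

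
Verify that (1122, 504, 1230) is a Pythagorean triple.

Compute a² + b²:
1122² + 504² = 1258884 + 254016 = 1512900
Compute c²:
1230² = 1512900
Since 1512900 = 1512900, it is a Pythagorean triple.

Yes, it is a Pythagorean triple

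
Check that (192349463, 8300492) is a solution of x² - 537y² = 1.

Compute x² = 192349463² = 36998315916388369
Compute 537y² = 537·8300492² = 537·68898167442064 = 36998315916388368
x² - 537y² = 36998315916388369 - 36998315916388368 = 1
Since this equals 1, (192349463, 8300492) is a solution.

Yes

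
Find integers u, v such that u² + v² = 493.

We need to find integers u, v > 0 such that u² + v² = 493.
Trying u = 3: v² = 493 - 3² = 493 - 9 = 484
v = 22
Check: 3² + 22² = 9 + 484 = 493 ✓

493 = 3² + 22²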